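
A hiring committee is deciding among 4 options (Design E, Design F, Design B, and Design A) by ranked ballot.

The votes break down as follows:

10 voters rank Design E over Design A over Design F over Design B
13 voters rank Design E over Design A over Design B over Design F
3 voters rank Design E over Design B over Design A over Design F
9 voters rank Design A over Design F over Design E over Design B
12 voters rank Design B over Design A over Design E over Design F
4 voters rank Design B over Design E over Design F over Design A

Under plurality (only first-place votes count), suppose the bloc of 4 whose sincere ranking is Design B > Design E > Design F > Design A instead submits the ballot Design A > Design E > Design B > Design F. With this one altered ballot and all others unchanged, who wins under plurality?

Design E

First-place totals with the altered ballot: Design E 26, Design F 0, Design B 12, Design A 13.
The winner is unchanged: still Design E.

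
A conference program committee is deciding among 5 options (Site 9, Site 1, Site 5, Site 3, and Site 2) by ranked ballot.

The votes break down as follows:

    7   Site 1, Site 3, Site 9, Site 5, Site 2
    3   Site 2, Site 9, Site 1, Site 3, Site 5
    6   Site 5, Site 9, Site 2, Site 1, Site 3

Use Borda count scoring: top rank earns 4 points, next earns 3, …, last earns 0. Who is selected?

Site 9

Borda scores:
  Site 9: 7·2 + 3·3 + 6·3 = 41
  Site 1: 7·4 + 3·2 + 6·1 = 40
  Site 5: 7·1 + 3·0 + 6·4 = 31
  Site 3: 7·3 + 3·1 + 6·0 = 24
  Site 2: 7·0 + 3·4 + 6·2 = 24
Site 9 has the highest total.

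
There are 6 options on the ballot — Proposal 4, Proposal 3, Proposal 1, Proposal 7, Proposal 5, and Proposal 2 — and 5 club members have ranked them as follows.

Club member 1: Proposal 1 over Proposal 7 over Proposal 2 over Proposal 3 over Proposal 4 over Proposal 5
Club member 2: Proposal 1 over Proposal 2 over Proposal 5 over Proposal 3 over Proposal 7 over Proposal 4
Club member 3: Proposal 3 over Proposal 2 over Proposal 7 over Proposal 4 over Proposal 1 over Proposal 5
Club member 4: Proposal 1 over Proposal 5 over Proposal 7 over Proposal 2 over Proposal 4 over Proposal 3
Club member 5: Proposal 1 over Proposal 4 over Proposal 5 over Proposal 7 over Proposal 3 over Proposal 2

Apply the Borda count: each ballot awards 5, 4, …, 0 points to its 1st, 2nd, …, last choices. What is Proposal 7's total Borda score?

13

Borda scores:
  Proposal 4: 1 + 0 + 2 + 1 + 4 = 8
  Proposal 3: 2 + 2 + 5 + 0 + 1 = 10
  Proposal 1: 5 + 5 + 1 + 5 + 5 = 21
  Proposal 7: 4 + 1 + 3 + 3 + 2 = 13
  Proposal 5: 0 + 3 + 0 + 4 + 3 = 10
  Proposal 2: 3 + 4 + 4 + 2 + 0 = 13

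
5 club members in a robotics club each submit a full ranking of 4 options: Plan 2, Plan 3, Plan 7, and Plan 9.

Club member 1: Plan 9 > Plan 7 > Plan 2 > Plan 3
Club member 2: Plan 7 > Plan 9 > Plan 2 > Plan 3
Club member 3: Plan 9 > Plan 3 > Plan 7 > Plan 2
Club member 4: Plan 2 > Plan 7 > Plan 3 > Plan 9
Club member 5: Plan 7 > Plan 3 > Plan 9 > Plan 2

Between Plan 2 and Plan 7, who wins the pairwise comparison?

Plan 7

Ballots ranking Plan 2 above Plan 7: 1.
Ballots ranking Plan 7 above Plan 2: 4.
Plan 7 wins the head-to-head, 4–1.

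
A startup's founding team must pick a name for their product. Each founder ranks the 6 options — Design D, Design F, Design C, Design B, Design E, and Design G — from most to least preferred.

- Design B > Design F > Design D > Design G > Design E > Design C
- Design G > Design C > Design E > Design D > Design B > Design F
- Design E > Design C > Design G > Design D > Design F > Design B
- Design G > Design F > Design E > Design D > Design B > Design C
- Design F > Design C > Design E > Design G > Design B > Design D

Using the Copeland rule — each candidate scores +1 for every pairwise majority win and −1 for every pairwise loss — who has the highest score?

Pairwise results:
  Design D vs Design F: Design F wins 3–2.
  Design D vs Design C: Design C wins 3–2.
  Design D vs Design B: Design D wins 3–2.
  Design D vs Design E: Design E wins 4–1.
  Design D vs Design G: Design G wins 4–1.
  Design F vs Design C: Design F wins 3–2.
  Design F vs Design B: Design F wins 3–2.
  Design F vs Design E: Design F wins 3–2.
  Design F vs Design G: Design G wins 3–2.
  Design C vs Design B: Design C wins 3–2.
  Design C vs Design E: Design E wins 3–2.
  Design C vs Design G: Design G wins 3–2.
  Design B vs Design E: Design E wins 4–1.
  Design B vs Design G: Design G wins 4–1.
  Design E vs Design G: Design G wins 3–2.
Copeland scores (wins − losses):
  Design D: 1 − 4 = -3
  Design F: 4 − 1 = 3
  Design C: 2 − 3 = -1
  Design B: 0 − 5 = -5
  Design E: 3 − 2 = 1
  Design G: 5 − 0 = 5
Design G has the best Copeland score.

Design G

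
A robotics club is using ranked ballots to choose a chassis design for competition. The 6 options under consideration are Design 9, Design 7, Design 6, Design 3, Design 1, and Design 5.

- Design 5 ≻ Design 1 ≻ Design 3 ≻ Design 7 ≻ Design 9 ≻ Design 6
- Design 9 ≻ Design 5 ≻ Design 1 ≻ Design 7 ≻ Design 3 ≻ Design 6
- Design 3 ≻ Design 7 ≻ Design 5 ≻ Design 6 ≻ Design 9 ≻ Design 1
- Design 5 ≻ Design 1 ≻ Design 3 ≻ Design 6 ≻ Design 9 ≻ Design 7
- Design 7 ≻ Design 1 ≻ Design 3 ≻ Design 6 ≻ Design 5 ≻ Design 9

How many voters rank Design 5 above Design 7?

3

Ballots ranking Design 5 above Design 7: 3.
Ballots ranking Design 7 above Design 5: 2.
So 3 of 5 voters prefer Design 5 to Design 7.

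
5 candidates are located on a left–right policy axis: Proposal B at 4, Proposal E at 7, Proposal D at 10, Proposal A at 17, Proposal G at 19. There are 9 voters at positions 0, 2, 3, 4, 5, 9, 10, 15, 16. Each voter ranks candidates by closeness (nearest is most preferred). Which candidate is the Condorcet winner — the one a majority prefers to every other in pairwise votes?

Proposal B

With single-peaked preferences on a line, the Condorcet winner is the candidate closest to the median voter.
The median voter (position 5) is closest to Proposal B at 4.
Check: Proposal B vs Proposal D — voters closer to Proposal B: 5 of 9.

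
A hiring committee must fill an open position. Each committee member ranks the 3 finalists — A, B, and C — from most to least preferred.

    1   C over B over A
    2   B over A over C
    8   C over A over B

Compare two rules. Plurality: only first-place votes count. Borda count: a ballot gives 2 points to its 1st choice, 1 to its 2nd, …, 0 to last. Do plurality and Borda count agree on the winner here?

Plurality first-place counts: A 0, B 2, C 9 → C.
Borda totals: A 10, B 5, C 18 → C.
The two rules agree on C.

Yes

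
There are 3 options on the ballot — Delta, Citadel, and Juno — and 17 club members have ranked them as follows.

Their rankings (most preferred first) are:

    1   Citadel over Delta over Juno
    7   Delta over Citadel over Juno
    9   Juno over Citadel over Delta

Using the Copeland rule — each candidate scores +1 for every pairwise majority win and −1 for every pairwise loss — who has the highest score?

Pairwise results:
  Delta vs Citadel: Citadel wins 10–7.
  Delta vs Juno: Juno wins 9–8.
  Citadel vs Juno: Juno wins 9–8.
Copeland scores (wins − losses):
  Delta: 0 − 2 = -2
  Citadel: 1 − 1 = 0
  Juno: 2 − 0 = 2
Juno has the best Copeland score.

Juno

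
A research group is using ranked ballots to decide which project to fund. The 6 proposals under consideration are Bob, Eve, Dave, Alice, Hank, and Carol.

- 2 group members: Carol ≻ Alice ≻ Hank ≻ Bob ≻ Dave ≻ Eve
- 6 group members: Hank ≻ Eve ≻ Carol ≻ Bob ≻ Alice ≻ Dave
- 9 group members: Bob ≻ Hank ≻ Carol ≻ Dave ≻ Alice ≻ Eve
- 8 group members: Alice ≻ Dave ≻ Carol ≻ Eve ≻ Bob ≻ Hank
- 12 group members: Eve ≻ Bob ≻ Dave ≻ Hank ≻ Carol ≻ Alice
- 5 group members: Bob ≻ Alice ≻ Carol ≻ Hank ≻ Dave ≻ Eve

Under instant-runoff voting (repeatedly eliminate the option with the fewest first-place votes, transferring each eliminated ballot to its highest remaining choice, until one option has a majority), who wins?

Round 1: Bob 14, Eve 12, Alice 8, Hank 6, Carol 2, Dave 0. Dave has the fewest and is eliminated.
Round 2: Bob 14, Eve 12, Alice 8, Hank 6, Carol 2. Carol has the fewest and is eliminated.
Round 3: Bob 14, Eve 12, Alice 10, Hank 6. Hank has the fewest and is eliminated.
Round 4: Eve 18, Bob 14, Alice 10. Alice has the fewest and is eliminated.
Round 5: Eve 26, Bob 16. Eve has a majority.

Eve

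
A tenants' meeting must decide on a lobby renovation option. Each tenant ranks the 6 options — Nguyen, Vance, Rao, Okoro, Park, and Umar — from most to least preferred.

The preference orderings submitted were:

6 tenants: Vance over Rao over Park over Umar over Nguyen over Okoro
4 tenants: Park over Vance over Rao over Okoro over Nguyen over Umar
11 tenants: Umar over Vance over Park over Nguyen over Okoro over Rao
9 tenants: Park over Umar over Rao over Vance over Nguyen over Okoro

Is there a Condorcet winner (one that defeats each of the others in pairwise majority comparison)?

Head-to-head results (30 voters total):
Nguyen vs Vance: Vance wins 30–0.
Nguyen vs Rao: Rao wins 19–11.
Nguyen vs Okoro: Nguyen wins 26–4.
Nguyen vs Park: Park wins 30–0.
Nguyen vs Umar: Umar wins 26–4.
Vance vs Rao: Vance wins 21–9.
Vance vs Okoro: Vance wins 30–0.
Vance vs Park: Vance wins 17–13.
Vance vs Umar: Umar wins 20–10.
Rao vs Okoro: Rao wins 19–11.
Rao vs Park: Park wins 24–6.
Rao vs Umar: Umar wins 20–10.
Okoro vs Park: Park wins 30–0.
Okoro vs Umar: Umar wins 26–4.
Park vs Umar: Park wins 19–11.
No candidate beats all others: Vance beats Park beats Umar beats Vance, a majority cycle.

No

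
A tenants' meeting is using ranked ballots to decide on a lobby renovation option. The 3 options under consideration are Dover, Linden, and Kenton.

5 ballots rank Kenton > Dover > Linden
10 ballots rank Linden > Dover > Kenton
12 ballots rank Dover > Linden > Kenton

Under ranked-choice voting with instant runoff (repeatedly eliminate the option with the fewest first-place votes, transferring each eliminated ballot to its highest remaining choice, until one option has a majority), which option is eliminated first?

Round 1: Dover 12, Linden 10, Kenton 5. Kenton has the fewest and is eliminated.
Round 2: Dover 17, Linden 10. Dover has a majority.

Kenton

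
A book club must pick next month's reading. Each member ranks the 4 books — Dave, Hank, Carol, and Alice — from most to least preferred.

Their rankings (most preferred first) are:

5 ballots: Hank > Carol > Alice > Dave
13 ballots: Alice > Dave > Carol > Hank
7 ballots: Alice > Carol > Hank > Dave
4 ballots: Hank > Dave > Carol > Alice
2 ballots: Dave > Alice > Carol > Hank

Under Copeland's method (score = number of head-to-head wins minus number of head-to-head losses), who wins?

Pairwise results:
  Dave vs Hank: Hank wins 16–15.
  Dave vs Carol: Dave wins 19–12.
  Dave vs Alice: Alice wins 25–6.
  Hank vs Carol: Carol wins 22–9.
  Hank vs Alice: Alice wins 22–9.
  Carol vs Alice: Alice wins 22–9.
Copeland scores (wins − losses):
  Dave: 1 − 2 = -1
  Hank: 1 − 2 = -1
  Carol: 1 − 2 = -1
  Alice: 3 − 0 = 3
Alice has the best Copeland score.

Alice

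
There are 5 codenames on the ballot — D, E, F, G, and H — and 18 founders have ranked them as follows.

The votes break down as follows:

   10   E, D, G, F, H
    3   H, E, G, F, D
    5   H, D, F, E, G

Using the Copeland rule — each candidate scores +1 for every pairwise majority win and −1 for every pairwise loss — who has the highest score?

E

Pairwise results:
  D vs E: E wins 13–5.
  D vs F: D wins 15–3.
  D vs G: D wins 15–3.
  D vs H: D wins 10–8.
  E vs F: E wins 13–5.
  E vs G: E wins 18–0.
  E vs H: E wins 10–8.
  F vs G: G wins 13–5.
  F vs H: F wins 10–8.
  G vs H: G wins 10–8.
Copeland scores (wins − losses):
  D: 3 − 1 = 2
  E: 4 − 0 = 4
  F: 1 − 3 = -2
  G: 2 − 2 = 0
  H: 0 − 4 = -4
E has the best Copeland score.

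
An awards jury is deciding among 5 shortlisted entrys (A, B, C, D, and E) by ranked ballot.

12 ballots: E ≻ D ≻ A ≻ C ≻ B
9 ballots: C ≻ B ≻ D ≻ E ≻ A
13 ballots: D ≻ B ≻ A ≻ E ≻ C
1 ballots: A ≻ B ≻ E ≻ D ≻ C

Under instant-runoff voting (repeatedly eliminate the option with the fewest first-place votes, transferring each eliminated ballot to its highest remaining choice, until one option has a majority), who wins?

Round 1: D 13, E 12, C 9, A 1, B 0. B has the fewest and is eliminated.
Round 2: D 13, E 12, C 9, A 1. A has the fewest and is eliminated.
Round 3: D 13, E 13, C 9. C has the fewest and is eliminated.
Round 4: D 22, E 13. D has a majority.

D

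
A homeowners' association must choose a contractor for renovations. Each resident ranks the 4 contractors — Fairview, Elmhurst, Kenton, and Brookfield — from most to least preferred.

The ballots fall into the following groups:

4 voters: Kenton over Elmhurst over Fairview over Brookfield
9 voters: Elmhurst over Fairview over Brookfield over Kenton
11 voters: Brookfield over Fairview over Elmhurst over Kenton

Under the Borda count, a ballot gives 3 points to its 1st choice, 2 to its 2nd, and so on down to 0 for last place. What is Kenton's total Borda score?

12

Borda scores:
  Fairview: 4·1 + 9·2 + 11·2 = 44
  Elmhurst: 4·2 + 9·3 + 11·1 = 46
  Kenton: 4·3 + 9·0 + 11·0 = 12
  Brookfield: 4·0 + 9·1 + 11·3 = 42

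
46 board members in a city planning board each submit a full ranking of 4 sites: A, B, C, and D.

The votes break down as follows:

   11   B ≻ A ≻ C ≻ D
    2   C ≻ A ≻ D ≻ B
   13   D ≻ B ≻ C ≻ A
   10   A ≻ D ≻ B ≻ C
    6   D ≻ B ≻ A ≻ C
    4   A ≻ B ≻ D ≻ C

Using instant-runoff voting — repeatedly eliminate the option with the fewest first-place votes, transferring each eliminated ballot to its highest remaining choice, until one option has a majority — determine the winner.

Round 1: D 19, A 14, B 11, C 2. C has the fewest and is eliminated.
Round 2: D 19, A 16, B 11. B has the fewest and is eliminated.
Round 3: A 27, D 19. A has a majority.

A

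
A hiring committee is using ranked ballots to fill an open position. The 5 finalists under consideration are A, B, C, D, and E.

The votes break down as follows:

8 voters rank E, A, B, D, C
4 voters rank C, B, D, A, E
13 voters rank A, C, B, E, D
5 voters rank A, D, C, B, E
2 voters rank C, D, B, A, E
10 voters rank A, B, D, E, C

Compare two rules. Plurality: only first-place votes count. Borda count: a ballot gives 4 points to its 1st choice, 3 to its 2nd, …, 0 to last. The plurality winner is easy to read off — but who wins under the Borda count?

Plurality first-place counts: A 28, B 0, C 6, D 0, E 8 → A.
Borda totals: A 142, B 93, C 73, D 57, E 55 → A.

A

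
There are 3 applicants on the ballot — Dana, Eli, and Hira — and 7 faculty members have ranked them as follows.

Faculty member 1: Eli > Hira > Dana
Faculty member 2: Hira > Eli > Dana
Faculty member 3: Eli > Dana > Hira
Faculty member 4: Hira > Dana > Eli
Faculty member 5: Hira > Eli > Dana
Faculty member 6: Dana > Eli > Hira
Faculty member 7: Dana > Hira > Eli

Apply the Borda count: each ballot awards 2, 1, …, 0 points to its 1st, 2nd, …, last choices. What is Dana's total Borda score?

6

Borda scores:
  Dana: 0 + 0 + 1 + 1 + 0 + 2 + 2 = 6
  Eli: 2 + 1 + 2 + 0 + 1 + 1 + 0 = 7
  Hira: 1 + 2 + 0 + 2 + 2 + 0 + 1 = 8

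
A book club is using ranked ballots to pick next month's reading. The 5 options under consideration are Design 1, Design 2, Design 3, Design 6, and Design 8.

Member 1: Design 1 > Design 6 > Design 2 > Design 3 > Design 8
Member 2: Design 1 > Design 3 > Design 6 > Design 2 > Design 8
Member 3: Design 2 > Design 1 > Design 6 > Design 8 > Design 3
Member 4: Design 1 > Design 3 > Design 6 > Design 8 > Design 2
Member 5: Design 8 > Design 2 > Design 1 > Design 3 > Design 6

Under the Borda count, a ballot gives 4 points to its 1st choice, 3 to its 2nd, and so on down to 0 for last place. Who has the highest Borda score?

Borda scores:
  Design 1: 4 + 4 + 3 + 4 + 2 = 17
  Design 2: 2 + 1 + 4 + 0 + 3 = 10
  Design 3: 1 + 3 + 0 + 3 + 1 = 8
  Design 6: 3 + 2 + 2 + 2 + 0 = 9
  Design 8: 0 + 0 + 1 + 1 + 4 = 6
Design 1 has the highest total.

Design 1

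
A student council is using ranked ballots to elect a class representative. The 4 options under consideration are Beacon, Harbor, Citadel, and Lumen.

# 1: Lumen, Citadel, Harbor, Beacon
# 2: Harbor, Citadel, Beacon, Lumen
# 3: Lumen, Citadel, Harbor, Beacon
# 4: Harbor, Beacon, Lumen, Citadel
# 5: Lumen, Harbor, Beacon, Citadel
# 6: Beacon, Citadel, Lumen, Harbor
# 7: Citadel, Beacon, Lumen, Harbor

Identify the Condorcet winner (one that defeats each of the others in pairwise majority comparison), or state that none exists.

Head-to-head results (7 voters total):
Beacon vs Harbor: Harbor wins 5–2.
Beacon vs Citadel: Citadel wins 4–3.
Beacon vs Lumen: Beacon wins 4–3.
Harbor vs Citadel: Citadel wins 4–3.
Harbor vs Lumen: Lumen wins 5–2.
Citadel vs Lumen: Lumen wins 4–3.
No candidate beats all others: Beacon beats Lumen beats Harbor beats Beacon, a majority cycle.

There is no Condorcet winner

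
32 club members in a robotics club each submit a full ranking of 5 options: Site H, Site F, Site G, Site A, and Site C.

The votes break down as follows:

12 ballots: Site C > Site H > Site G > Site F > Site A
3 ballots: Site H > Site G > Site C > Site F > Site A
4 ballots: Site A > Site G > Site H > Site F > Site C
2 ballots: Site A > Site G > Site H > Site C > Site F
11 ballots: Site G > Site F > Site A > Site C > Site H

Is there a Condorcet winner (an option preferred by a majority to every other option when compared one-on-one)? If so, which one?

Head-to-head results (32 voters total):
Site H vs Site F: Site H wins 21–11.
Site H vs Site G: Site G wins 17–15.
Site H vs Site A: Site A wins 17–15.
Site H vs Site C: Site C wins 23–9.
Site F vs Site G: Site G wins 32–0.
Site F vs Site A: Site F wins 26–6.
Site F vs Site C: Site C wins 17–15.
Site G vs Site A: Site G wins 26–6.
Site G vs Site C: Site G wins 20–12.
Site A vs Site C: Site A wins 17–15.
Site G beats each rival — Site H (17–15), Site F (32–0), Site A (26–6), Site C (20–12) — so Site G is the Condorcet winner.

Site G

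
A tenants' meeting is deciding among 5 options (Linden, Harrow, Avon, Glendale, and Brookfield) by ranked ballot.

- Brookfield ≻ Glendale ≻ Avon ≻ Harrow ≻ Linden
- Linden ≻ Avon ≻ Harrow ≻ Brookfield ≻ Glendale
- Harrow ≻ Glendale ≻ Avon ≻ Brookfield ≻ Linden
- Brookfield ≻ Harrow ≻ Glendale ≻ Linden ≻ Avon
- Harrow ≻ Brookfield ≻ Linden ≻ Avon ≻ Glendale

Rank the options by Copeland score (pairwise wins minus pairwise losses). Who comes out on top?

Pairwise results:
  Linden vs Harrow: Harrow wins 4–1.
  Linden vs Avon: Linden wins 3–2.
  Linden vs Glendale: Glendale wins 3–2.
  Linden vs Brookfield: Brookfield wins 4–1.
  Harrow vs Avon: Harrow wins 3–2.
  Harrow vs Glendale: Harrow wins 4–1.
  Harrow vs Brookfield: Harrow wins 3–2.
  Avon vs Glendale: Glendale wins 3–2.
  Avon vs Brookfield: Brookfield wins 3–2.
  Glendale vs Brookfield: Brookfield wins 4–1.
Copeland scores (wins − losses):
  Linden: 1 − 3 = -2
  Harrow: 4 − 0 = 4
  Avon: 0 − 4 = -4
  Glendale: 2 − 2 = 0
  Brookfield: 3 − 1 = 2
Harrow has the best Copeland score.

Harrow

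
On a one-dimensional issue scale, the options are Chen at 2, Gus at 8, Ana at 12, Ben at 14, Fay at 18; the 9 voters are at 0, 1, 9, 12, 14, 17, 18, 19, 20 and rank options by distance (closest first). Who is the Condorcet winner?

With single-peaked preferences on a line, the Condorcet winner is the candidate closest to the median voter.
The median voter (position 14) is closest to Ben at 14.
Check: Ben vs Chen — voters closer to Ben: 7 of 9.

Ben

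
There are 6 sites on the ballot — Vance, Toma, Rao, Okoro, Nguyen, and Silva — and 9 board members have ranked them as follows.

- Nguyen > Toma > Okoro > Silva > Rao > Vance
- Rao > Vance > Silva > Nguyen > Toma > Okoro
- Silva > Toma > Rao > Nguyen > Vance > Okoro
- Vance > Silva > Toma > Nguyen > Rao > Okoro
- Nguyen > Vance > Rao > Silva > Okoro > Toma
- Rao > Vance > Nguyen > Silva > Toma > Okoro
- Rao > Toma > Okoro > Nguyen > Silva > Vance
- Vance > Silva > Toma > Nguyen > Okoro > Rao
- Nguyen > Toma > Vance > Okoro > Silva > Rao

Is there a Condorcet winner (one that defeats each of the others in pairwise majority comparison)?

Head-to-head results (9 voters total):
Vance vs Toma: Vance wins 5–4.
Vance vs Rao: Rao wins 5–4.
Vance vs Okoro: Vance wins 7–2.
Vance vs Nguyen: Nguyen wins 5–4.
Vance vs Silva: Vance wins 6–3.
Toma vs Rao: Toma wins 5–4.
Toma vs Okoro: Toma wins 8–1.
Toma vs Nguyen: Nguyen wins 5–4.
Toma vs Silva: Silva wins 6–3.
Rao vs Okoro: Rao wins 6–3.
Rao vs Nguyen: Nguyen wins 5–4.
Rao vs Silva: Silva wins 5–4.
Okoro vs Nguyen: Nguyen wins 8–1.
Okoro vs Silva: Silva wins 6–3.
Nguyen vs Silva: Nguyen wins 5–4.
Nguyen beats each rival — Vance (5–4), Toma (5–4), Rao (5–4), Okoro (8–1), Silva (5–4) — so Nguyen is the Condorcet winner.

Yes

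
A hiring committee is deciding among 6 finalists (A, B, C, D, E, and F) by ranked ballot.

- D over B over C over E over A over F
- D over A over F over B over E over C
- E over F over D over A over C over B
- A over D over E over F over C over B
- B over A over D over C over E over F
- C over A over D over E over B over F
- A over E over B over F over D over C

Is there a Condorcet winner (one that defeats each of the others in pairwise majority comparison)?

Yes

Head-to-head results (7 voters total):
A vs B: A wins 5–2.
A vs C: A wins 5–2.
A vs D: A wins 4–3.
A vs E: A wins 5–2.
A vs F: A wins 6–1.
B vs C: B wins 4–3.
B vs D: D wins 5–2.
B vs E: E wins 4–3.
B vs F: B wins 4–3.
C vs D: D wins 6–1.
C vs E: E wins 4–3.
C vs F: F wins 4–3.
D vs E: D wins 5–2.
D vs F: D wins 5–2.
E vs F: E wins 6–1.
A beats each rival — B (5–2), C (5–2), D (4–3), E (5–2), F (6–1) — so A is the Condorcet winner.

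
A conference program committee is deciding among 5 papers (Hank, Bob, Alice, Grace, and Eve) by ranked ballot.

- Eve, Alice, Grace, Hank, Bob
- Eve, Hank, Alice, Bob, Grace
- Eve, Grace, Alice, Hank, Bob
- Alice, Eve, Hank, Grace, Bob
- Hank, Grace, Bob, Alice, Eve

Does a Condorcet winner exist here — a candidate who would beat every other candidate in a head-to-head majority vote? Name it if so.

Head-to-head results (5 voters total):
Hank vs Bob: Hank wins 5–0.
Hank vs Alice: Alice wins 3–2.
Hank vs Grace: Hank wins 3–2.
Hank vs Eve: Eve wins 4–1.
Bob vs Alice: Alice wins 4–1.
Bob vs Grace: Grace wins 4–1.
Bob vs Eve: Eve wins 4–1.
Alice vs Grace: Alice wins 3–2.
Alice vs Eve: Eve wins 3–2.
Grace vs Eve: Eve wins 4–1.
Eve beats each rival — Hank (4–1), Bob (4–1), Alice (3–2), Grace (4–1) — so Eve is the Condorcet winner.

Eve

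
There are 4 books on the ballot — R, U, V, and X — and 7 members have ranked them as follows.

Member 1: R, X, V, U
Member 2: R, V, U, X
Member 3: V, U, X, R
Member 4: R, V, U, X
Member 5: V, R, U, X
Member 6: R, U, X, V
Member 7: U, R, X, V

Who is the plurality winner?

First-place vote totals:
  R: 4
  U: 1
  V: 2
  X: 0
R has the most first-place votes.

R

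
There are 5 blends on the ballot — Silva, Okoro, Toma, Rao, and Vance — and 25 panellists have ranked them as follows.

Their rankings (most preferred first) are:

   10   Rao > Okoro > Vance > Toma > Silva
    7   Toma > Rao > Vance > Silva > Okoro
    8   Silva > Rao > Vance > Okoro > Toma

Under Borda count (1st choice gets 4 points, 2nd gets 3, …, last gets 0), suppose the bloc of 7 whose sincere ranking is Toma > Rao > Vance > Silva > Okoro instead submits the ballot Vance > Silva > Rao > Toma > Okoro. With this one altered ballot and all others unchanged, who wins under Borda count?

Rao

Borda totals with the altered ballot: Silva 53, Okoro 38, Toma 17, Rao 78, Vance 64.
The winner is unchanged: still Rao.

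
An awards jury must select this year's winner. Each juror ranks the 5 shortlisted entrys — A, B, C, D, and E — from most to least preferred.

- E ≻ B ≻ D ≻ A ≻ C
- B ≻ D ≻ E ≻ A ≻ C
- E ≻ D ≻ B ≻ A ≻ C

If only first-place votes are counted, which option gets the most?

First-place vote totals:
  A: 0
  B: 1
  C: 0
  D: 0
  E: 2
E has the most first-place votes.

E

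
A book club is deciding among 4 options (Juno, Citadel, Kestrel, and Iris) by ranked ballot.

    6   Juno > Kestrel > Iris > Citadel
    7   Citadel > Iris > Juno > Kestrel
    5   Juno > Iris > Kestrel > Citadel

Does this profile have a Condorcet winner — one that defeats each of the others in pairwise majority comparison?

Head-to-head results (18 voters total):
Juno vs Citadel: Juno wins 11–7.
Juno vs Kestrel: Juno wins 18–0.
Juno vs Iris: Juno wins 11–7.
Citadel vs Kestrel: Kestrel wins 11–7.
Citadel vs Iris: Iris wins 11–7.
Kestrel vs Iris: Iris wins 12–6.
Juno beats each rival — Citadel (11–7), Kestrel (18–0), Iris (11–7) — so Juno is the Condorcet winner.

Yes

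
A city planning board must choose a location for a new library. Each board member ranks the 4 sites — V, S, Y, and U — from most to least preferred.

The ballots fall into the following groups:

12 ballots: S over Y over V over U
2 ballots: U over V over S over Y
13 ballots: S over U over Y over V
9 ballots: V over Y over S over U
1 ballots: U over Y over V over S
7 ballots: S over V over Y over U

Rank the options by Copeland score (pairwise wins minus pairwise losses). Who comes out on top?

Pairwise results:
  V vs S: S wins 32–12.
  V vs Y: Y wins 26–18.
  V vs U: V wins 28–16.
  S vs Y: S wins 34–10.
  S vs U: S wins 41–3.
  Y vs U: Y wins 28–16.
Copeland scores (wins − losses):
  V: 1 − 2 = -1
  S: 3 − 0 = 3
  Y: 2 − 1 = 1
  U: 0 − 3 = -3
S has the best Copeland score.

S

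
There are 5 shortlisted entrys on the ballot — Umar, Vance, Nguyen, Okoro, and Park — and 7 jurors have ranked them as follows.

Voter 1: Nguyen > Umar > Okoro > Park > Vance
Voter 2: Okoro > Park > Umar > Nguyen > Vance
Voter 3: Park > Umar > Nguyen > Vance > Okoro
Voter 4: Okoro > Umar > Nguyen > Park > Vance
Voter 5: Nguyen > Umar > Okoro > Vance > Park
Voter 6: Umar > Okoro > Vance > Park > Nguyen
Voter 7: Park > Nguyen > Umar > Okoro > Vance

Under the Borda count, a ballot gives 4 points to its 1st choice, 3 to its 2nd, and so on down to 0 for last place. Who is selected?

Borda scores:
  Umar: 3 + 2 + 3 + 3 + 3 + 4 + 2 = 20
  Vance: 0 + 0 + 1 + 0 + 1 + 2 + 0 = 4
  Nguyen: 4 + 1 + 2 + 2 + 4 + 0 + 3 = 16
  Okoro: 2 + 4 + 0 + 4 + 2 + 3 + 1 = 16
  Park: 1 + 3 + 4 + 1 + 0 + 1 + 4 = 14
Umar has the highest total.

Umar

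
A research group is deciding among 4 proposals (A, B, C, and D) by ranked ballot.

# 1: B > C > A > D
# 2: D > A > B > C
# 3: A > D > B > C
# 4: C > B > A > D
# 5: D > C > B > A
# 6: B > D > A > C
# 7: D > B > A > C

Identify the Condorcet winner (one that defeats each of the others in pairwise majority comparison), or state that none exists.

Head-to-head results (7 voters total):
A vs B: B wins 5–2.
A vs C: A wins 4–3.
A vs D: D wins 4–3.
B vs C: B wins 5–2.
B vs D: D wins 4–3.
C vs D: D wins 5–2.
D beats each rival — A (4–3), B (4–3), C (5–2) — so D is the Condorcet winner.

D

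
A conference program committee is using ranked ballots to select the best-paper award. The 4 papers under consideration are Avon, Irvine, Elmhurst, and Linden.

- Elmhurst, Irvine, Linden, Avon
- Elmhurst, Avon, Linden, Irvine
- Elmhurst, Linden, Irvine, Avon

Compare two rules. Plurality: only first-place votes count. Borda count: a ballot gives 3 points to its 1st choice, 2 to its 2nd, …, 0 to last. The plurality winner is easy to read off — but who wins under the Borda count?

Plurality first-place counts: Avon 0, Irvine 0, Elmhurst 3, Linden 0 → Elmhurst.
Borda totals: Avon 2, Irvine 3, Elmhurst 9, Linden 4 → Elmhurst.

Elmhurst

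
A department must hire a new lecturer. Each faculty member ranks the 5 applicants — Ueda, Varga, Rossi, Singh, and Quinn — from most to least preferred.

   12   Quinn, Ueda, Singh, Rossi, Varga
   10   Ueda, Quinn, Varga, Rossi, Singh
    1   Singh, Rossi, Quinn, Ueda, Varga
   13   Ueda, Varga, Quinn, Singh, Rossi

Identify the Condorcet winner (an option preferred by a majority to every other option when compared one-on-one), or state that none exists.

Head-to-head results (36 voters total):
Ueda vs Varga: Ueda wins 36–0.
Ueda vs Rossi: Ueda wins 35–1.
Ueda vs Singh: Ueda wins 35–1.
Ueda vs Quinn: Ueda wins 23–13.
Varga vs Rossi: Varga wins 23–13.
Varga vs Singh: Varga wins 23–13.
Varga vs Quinn: Quinn wins 23–13.
Rossi vs Singh: Singh wins 26–10.
Rossi vs Quinn: Quinn wins 35–1.
Singh vs Quinn: Quinn wins 35–1.
Ueda beats each rival — Varga (36–0), Rossi (35–1), Singh (35–1), Quinn (23–13) — so Ueda is the Condorcet winner.

Ueda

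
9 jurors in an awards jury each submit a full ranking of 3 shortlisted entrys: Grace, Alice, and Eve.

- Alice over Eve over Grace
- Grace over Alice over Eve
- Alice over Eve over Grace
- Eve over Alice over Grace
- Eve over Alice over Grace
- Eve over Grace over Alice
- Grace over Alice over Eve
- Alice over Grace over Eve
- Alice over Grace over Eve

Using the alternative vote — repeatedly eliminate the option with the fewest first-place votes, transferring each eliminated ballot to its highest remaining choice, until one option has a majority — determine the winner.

Alice

Round 1: Alice 4, Eve 3, Grace 2. Grace has the fewest and is eliminated.
Round 2: Alice 6, Eve 3. Alice has a majority.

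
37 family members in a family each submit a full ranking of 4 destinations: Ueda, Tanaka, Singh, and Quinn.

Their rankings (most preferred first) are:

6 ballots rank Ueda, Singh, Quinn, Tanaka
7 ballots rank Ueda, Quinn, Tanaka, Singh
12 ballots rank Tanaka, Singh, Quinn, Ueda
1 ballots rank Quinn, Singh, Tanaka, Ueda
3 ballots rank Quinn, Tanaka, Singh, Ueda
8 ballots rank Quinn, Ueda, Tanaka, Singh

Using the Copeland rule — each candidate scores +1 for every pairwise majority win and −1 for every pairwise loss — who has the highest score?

Pairwise results:
  Ueda vs Tanaka: Ueda wins 21–16.
  Ueda vs Singh: Ueda wins 21–16.
  Ueda vs Quinn: Quinn wins 24–13.
  Tanaka vs Singh: Tanaka wins 30–7.
  Tanaka vs Quinn: Quinn wins 25–12.
  Singh vs Quinn: Quinn wins 19–18.
Copeland scores (wins − losses):
  Ueda: 2 − 1 = 1
  Tanaka: 1 − 2 = -1
  Singh: 0 − 3 = -3
  Quinn: 3 − 0 = 3
Quinn has the best Copeland score.

Quinn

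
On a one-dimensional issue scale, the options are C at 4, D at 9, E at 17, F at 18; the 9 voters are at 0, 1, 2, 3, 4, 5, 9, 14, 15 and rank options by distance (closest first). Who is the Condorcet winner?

With single-peaked preferences on a line, the Condorcet winner is the candidate closest to the median voter.
The median voter (position 4) is closest to C at 4.
Check: C vs F — voters closer to C: 7 of 9.

C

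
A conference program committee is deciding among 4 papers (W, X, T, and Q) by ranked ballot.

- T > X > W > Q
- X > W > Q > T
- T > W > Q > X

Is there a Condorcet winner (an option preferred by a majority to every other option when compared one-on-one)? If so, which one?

T

Head-to-head results (3 voters total):
W vs X: X wins 2–1.
W vs T: T wins 2–1.
W vs Q: W wins 3–0.
X vs T: T wins 2–1.
X vs Q: X wins 2–1.
T vs Q: T wins 2–1.
T beats each rival — W (2–1), X (2–1), Q (2–1) — so T is the Condorcet winner.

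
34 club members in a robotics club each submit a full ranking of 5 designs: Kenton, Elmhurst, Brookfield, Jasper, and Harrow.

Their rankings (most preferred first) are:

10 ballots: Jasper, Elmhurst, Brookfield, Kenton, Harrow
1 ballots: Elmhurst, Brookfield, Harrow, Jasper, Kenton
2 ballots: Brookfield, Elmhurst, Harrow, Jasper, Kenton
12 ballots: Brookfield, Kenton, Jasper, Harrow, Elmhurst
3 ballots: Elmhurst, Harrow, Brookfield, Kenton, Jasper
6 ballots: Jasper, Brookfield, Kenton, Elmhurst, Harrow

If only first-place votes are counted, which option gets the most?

First-place vote totals:
  Kenton: 0
  Elmhurst: 4
  Brookfield: 14
  Jasper: 16
  Harrow: 0
Jasper has the most first-place votes.

Jasper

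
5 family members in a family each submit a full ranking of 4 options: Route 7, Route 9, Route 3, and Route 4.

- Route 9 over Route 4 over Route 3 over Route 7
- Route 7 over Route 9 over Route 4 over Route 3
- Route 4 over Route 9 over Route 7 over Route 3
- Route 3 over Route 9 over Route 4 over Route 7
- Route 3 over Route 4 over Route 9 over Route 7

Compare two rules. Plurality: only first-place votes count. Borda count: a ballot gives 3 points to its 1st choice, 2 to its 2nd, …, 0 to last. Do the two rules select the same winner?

Plurality first-place counts: Route 7 1, Route 9 1, Route 3 2, Route 4 1 → Route 3.
Borda totals: Route 7 4, Route 9 10, Route 3 7, Route 4 9 → Route 9.
The two rules disagree: plurality picks Route 3, Borda picks Route 9.

No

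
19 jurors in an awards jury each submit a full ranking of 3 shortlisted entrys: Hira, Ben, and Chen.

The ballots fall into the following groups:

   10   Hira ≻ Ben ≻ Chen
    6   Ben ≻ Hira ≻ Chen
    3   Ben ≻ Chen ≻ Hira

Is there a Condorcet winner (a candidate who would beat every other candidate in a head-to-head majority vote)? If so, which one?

Head-to-head results (19 voters total):
Hira vs Ben: Hira wins 10–9.
Hira vs Chen: Hira wins 16–3.
Ben vs Chen: Ben wins 19–0.
Hira beats each rival — Ben (10–9), Chen (16–3) — so Hira is the Condorcet winner.

Hira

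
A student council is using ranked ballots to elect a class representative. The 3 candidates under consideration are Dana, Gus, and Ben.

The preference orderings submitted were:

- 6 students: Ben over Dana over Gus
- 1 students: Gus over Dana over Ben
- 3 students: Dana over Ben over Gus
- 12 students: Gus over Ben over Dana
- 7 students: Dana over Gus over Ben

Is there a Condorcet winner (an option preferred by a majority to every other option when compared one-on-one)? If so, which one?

Head-to-head results (29 voters total):
Dana vs Gus: Dana wins 16–13.
Dana vs Ben: Ben wins 18–11.
Gus vs Ben: Gus wins 20–9.
No candidate beats all others: Dana beats Gus beats Ben beats Dana, a majority cycle.

None — there is no Condorcet winner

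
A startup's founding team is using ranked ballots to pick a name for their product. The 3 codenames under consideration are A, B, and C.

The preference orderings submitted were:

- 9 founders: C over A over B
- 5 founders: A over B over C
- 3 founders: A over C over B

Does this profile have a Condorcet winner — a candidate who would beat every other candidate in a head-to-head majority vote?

Yes

Head-to-head results (17 voters total):
A vs B: A wins 17–0.
A vs C: C wins 9–8.
B vs C: C wins 12–5.
C beats each rival — A (9–8), B (12–5) — so C is the Condorcet winner.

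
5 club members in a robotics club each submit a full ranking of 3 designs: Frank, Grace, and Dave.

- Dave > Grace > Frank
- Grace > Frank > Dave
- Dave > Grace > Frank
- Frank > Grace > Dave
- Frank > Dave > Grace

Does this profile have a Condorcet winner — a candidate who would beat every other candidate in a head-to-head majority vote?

Head-to-head results (5 voters total):
Frank vs Grace: Grace wins 3–2.
Frank vs Dave: Frank wins 3–2.
Grace vs Dave: Dave wins 3–2.
No candidate beats all others: Frank beats Dave beats Grace beats Frank, a majority cycle.

No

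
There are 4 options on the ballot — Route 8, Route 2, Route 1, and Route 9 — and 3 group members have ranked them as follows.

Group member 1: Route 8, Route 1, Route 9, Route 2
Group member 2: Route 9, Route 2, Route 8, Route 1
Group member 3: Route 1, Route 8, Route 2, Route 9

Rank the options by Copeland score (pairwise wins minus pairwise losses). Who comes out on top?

Pairwise results:
  Route 8 vs Route 2: Route 8 wins 2–1.
  Route 8 vs Route 1: Route 8 wins 2–1.
  Route 8 vs Route 9: Route 8 wins 2–1.
  Route 2 vs Route 1: Route 1 wins 2–1.
  Route 2 vs Route 9: Route 9 wins 2–1.
  Route 1 vs Route 9: Route 1 wins 2–1.
Copeland scores (wins − losses):
  Route 8: 3 − 0 = 3
  Route 2: 0 − 3 = -3
  Route 1: 2 − 1 = 1
  Route 9: 1 − 2 = -1
Route 8 has the best Copeland score.

Route 8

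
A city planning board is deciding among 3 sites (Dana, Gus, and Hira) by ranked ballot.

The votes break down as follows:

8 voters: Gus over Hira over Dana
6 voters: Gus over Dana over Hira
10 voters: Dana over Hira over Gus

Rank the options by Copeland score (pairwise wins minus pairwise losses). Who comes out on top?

Gus

Pairwise results:
  Dana vs Gus: Gus wins 14–10.
  Dana vs Hira: Dana wins 16–8.
  Gus vs Hira: Gus wins 14–10.
Copeland scores (wins − losses):
  Dana: 1 − 1 = 0
  Gus: 2 − 0 = 2
  Hira: 0 − 2 = -2
Gus has the best Copeland score.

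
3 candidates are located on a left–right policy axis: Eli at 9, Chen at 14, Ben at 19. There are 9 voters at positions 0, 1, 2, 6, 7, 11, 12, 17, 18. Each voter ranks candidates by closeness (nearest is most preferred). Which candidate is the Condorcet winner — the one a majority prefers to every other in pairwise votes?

With single-peaked preferences on a line, the Condorcet winner is the candidate closest to the median voter.
The median voter (position 7) is closest to Eli at 9.
Check: Eli vs Chen — voters closer to Eli: 6 of 9.

Eli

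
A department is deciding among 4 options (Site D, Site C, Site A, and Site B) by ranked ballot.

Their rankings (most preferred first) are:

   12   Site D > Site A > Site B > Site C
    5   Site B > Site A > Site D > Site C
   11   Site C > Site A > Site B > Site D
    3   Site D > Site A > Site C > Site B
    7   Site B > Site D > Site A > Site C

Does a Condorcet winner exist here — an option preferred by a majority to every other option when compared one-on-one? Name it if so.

There is no Condorcet winner

Head-to-head results (38 voters total):
Site D vs Site C: Site D wins 27–11.
Site D vs Site A: Site D wins 22–16.
Site D vs Site B: Site B wins 23–15.
Site C vs Site A: Site A wins 27–11.
Site C vs Site B: Site B wins 24–14.
Site A vs Site B: Site A wins 26–12.
No candidate beats all others: Site D beats Site A beats Site B beats Site D, a majority cycle.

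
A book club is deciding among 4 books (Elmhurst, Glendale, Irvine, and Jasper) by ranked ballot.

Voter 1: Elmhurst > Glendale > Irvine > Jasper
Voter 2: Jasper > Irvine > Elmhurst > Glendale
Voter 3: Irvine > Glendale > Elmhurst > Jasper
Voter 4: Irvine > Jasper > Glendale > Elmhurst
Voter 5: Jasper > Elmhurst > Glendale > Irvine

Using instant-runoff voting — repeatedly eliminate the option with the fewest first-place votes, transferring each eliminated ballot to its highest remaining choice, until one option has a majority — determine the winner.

Irvine

Round 1: Irvine 2, Jasper 2, Elmhurst 1, Glendale 0. Glendale has the fewest and is eliminated.
Round 2: Irvine 2, Jasper 2, Elmhurst 1. Elmhurst has the fewest and is eliminated.
Round 3: Irvine 3, Jasper 2. Irvine has a majority.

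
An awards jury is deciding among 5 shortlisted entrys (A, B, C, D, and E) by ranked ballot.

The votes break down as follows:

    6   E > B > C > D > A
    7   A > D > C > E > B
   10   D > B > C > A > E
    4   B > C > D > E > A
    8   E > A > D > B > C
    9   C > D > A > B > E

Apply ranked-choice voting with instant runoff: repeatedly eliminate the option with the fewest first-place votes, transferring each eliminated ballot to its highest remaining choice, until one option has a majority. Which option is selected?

Round 1: E 14, D 10, C 9, A 7, B 4. B has the fewest and is eliminated.
Round 2: E 14, C 13, D 10, A 7. A has the fewest and is eliminated.
Round 3: D 17, E 14, C 13. C has the fewest and is eliminated.
Round 4: D 30, E 14. D has a majority.

D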